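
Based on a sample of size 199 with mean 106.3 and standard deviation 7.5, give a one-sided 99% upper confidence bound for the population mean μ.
μ ≤ 107.55

Upper bound (one-sided):
t* = 2.345 (one-sided for 99%)
Upper bound = x̄ + t* · s/√n = 106.3 + 2.345 · 7.5/√199 = 107.55

We are 99% confident that μ ≤ 107.55.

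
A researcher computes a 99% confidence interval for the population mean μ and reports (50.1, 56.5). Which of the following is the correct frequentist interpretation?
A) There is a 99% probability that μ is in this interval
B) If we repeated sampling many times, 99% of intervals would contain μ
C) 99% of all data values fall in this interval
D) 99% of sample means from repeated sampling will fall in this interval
B

A) Wrong — μ is fixed; the randomness lives in the interval, not in μ.
B) Correct — this is the frequentist long-run coverage interpretation.
C) Wrong — a CI is about the parameter μ, not individual data values.
D) Wrong — coverage applies to intervals containing μ, not to future x̄ values.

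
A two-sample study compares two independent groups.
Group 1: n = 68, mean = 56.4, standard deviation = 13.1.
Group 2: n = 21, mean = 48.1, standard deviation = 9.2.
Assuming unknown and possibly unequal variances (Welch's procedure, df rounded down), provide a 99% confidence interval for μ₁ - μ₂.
(1.43, 15.17)

Difference: x̄₁ - x̄₂ = 8.30
SE = √(s₁²/n₁ + s₂²/n₂) = √(13.1²/68 + 9.2²/21) = 2.5601
df = 47.35 → 47 (Welch–Satterthwaite, rounded down)
t* = 2.685

CI: 8.30 ± 2.685 · 2.5601 = 8.30 ± 6.87 = (1.43, 15.17)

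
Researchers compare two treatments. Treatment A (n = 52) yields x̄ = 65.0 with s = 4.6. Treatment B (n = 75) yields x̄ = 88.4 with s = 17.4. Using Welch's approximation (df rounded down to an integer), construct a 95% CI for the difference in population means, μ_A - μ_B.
(-27.59, -19.21)

Difference: x̄₁ - x̄₂ = -23.40
SE = √(s₁²/n₁ + s₂²/n₂) = √(4.6²/52 + 17.4²/75) = 2.1080
df = 88.37 → 88 (Welch–Satterthwaite, rounded down)
t* = 1.987

CI: -23.40 ± 1.987 · 2.1080 = -23.40 ± 4.19 = (-27.59, -19.21)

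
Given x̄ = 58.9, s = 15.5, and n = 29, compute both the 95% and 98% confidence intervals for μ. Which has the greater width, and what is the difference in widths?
98% CI is wider by 2.41

df = 28
95% CI: t* = 2.048, (53.01, 64.79), width = 2 · t* · s/√n = 11.79
98% CI: t* = 2.467, (51.80, 66.00), width = 2 · t* · s/√n = 14.20

The 98% CI is wider by 14.20 - 11.79 = 2.41.
Higher confidence requires a wider interval.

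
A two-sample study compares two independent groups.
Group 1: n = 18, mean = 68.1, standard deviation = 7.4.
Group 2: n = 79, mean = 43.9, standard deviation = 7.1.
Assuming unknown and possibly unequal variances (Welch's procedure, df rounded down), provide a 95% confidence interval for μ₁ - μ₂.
(20.24, 28.16)

Difference: x̄₁ - x̄₂ = 24.20
SE = √(s₁²/n₁ + s₂²/n₂) = √(7.4²/18 + 7.1²/79) = 1.9184
df = 24.64 → 24 (Welch–Satterthwaite, rounded down)
t* = 2.064

CI: 24.20 ± 2.064 · 1.9184 = 24.20 ± 3.96 = (20.24, 28.16)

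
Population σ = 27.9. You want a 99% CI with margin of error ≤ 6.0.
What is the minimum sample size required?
n ≥ 144

For margin E ≤ 6.0:
n ≥ (z* · σ / E)²
n ≥ (2.576 · 27.9 / 6.0)²
n ≥ 143.48

Minimum n = 144 (rounding up)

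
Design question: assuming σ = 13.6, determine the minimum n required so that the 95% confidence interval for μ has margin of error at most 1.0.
n ≥ 711

For margin E ≤ 1.0:
n ≥ (z* · σ / E)²
n ≥ (1.960 · 13.6 / 1.0)²
n ≥ 710.54

Minimum n = 711 (rounding up)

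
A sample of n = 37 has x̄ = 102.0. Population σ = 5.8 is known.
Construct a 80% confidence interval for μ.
(100.78, 103.22)

z-interval (σ known):
z* = 1.282 for 80% confidence

Margin of error = z* · σ/√n = 1.282 · 5.8/√37 = 1.22

CI: (102.0 - 1.22, 102.0 + 1.22) = (100.78, 103.22)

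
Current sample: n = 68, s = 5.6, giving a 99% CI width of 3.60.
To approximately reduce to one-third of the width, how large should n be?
n ≈ 612

CI width ∝ 1/√n
To reduce width by factor 3, need √n to grow by 3 → need 3² = 9 times as many samples.

Current: n = 68, width = 3.60
New: n = 612, width ≈ 1.17

Width reduced by factor of 3.60/1.17 = 3.08.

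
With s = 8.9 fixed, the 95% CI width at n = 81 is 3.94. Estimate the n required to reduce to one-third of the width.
n ≈ 729

CI width ∝ 1/√n
To reduce width by factor 3, need √n to grow by 3 → need 3² = 9 times as many samples.

Current: n = 81, width = 3.94
New: n = 729, width ≈ 1.29

Width reduced by factor of 3.94/1.29 = 3.05.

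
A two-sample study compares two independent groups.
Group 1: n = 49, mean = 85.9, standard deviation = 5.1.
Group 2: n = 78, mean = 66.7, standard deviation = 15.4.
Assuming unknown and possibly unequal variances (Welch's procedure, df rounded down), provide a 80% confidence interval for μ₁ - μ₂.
(16.76, 21.64)

Difference: x̄₁ - x̄₂ = 19.20
SE = √(s₁²/n₁ + s₂²/n₂) = √(5.1²/49 + 15.4²/78) = 1.8898
df = 101.28 → 101 (Welch–Satterthwaite, rounded down)
t* = 1.290

CI: 19.20 ± 1.290 · 1.8898 = 19.20 ± 2.44 = (16.76, 21.64)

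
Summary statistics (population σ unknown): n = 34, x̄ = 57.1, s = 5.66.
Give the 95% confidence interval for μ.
(55.12, 59.08)

t-interval (σ unknown):
df = n - 1 = 33
t* = 2.035 for 95% confidence

Margin of error = t* · s/√n = 2.035 · 5.66/√34 = 1.98

CI: (55.12, 59.08)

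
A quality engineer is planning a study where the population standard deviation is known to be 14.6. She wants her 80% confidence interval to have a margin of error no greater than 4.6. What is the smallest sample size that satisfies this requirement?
n ≥ 17

For margin E ≤ 4.6:
n ≥ (z* · σ / E)²
n ≥ (1.282 · 14.6 / 4.6)²
n ≥ 16.56

Minimum n = 17 (rounding up)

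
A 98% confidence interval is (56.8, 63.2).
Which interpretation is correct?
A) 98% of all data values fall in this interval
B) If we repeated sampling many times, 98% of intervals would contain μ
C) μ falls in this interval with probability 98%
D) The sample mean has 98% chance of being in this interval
B

A) Wrong — a CI is about the parameter μ, not individual data values.
B) Correct — this is the frequentist long-run coverage interpretation.
C) Wrong — μ is fixed; the randomness lives in the interval, not in μ.
D) Wrong — x̄ is observed and sits in the interval by construction.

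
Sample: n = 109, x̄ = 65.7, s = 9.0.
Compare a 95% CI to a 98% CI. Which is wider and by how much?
98% CI is wider by 0.65

df = 108
95% CI: t* = 1.982, (63.99, 67.41), width = 2 · t* · s/√n = 3.42
98% CI: t* = 2.361, (63.66, 67.74), width = 2 · t* · s/√n = 4.07

The 98% CI is wider by 4.07 - 3.42 = 0.65.
Higher confidence requires a wider interval.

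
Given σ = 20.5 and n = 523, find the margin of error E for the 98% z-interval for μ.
Margin of error = 2.09

Margin of error = z* · σ/√n
= 2.326 · 20.5/√523
= 2.326 · 20.5/22.8692
= 2.09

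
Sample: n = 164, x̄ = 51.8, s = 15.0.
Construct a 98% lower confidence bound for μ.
μ ≥ 49.38

Lower bound (one-sided):
t* = 2.070 (one-sided for 98%)
Lower bound = x̄ - t* · s/√n = 51.8 - 2.070 · 15.0/√164 = 49.38

We are 98% confident that μ ≥ 49.38.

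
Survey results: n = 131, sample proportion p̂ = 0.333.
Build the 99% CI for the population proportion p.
(0.227, 0.439)

Proportion CI:
SE = √(p̂(1-p̂)/n) = √(0.333 · 0.667 / 131) = 0.04118

z* = 2.576
Margin = z* · SE = 2.576 · 0.04118 = 0.1061

CI: 0.333 ± 0.1061 = (0.227, 0.439)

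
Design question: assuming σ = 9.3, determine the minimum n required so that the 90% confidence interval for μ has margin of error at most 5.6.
n ≥ 8

For margin E ≤ 5.6:
n ≥ (z* · σ / E)²
n ≥ (1.645 · 9.3 / 5.6)²
n ≥ 7.46

Minimum n = 8 (rounding up)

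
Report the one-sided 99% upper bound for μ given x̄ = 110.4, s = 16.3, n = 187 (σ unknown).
μ ≤ 113.20

Upper bound (one-sided):
t* = 2.347 (one-sided for 99%)
Upper bound = x̄ + t* · s/√n = 110.4 + 2.347 · 16.3/√187 = 113.20

We are 99% confident that μ ≤ 113.20.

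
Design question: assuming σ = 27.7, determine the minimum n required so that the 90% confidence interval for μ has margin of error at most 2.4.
n ≥ 361

For margin E ≤ 2.4:
n ≥ (z* · σ / E)²
n ≥ (1.645 · 27.7 / 2.4)²
n ≥ 360.47

Minimum n = 361 (rounding up)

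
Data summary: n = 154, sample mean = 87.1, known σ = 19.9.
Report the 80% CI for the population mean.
(85.04, 89.16)

z-interval (σ known):
z* = 1.282 for 80% confidence

Margin of error = z* · σ/√n = 1.282 · 19.9/√154 = 2.06

CI: (87.1 - 2.06, 87.1 + 2.06) = (85.04, 89.16)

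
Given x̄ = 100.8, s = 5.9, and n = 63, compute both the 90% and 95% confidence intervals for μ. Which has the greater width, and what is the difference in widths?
95% CI is wider by 0.49

df = 62
90% CI: t* = 1.670, (99.56, 102.04), width = 2 · t* · s/√n = 2.48
95% CI: t* = 1.999, (99.31, 102.29), width = 2 · t* · s/√n = 2.97

The 95% CI is wider by 2.97 - 2.48 = 0.49.
Higher confidence requires a wider interval.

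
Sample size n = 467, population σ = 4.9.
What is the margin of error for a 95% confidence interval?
Margin of error = 0.44

Margin of error = z* · σ/√n
= 1.960 · 4.9/√467
= 1.960 · 4.9/21.6102
= 0.44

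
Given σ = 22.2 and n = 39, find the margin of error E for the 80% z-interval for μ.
Margin of error = 4.56

Margin of error = z* · σ/√n
= 1.282 · 22.2/√39
= 1.282 · 22.2/6.2450
= 4.56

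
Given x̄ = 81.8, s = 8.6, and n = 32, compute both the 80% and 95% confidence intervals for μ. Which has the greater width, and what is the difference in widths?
95% CI is wider by 2.22

df = 31
80% CI: t* = 1.309, (79.81, 83.79), width = 2 · t* · s/√n = 3.98
95% CI: t* = 2.040, (78.70, 84.90), width = 2 · t* · s/√n = 6.20

The 95% CI is wider by 6.20 - 3.98 = 2.22.
Higher confidence requires a wider interval.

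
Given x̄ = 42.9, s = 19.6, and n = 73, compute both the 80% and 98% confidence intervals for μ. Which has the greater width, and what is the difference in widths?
98% CI is wider by 4.98

df = 72
80% CI: t* = 1.293, (39.93, 45.87), width = 2 · t* · s/√n = 5.93
98% CI: t* = 2.379, (37.44, 48.36), width = 2 · t* · s/√n = 10.91

The 98% CI is wider by 10.91 - 5.93 = 4.98.
Higher confidence requires a wider interval.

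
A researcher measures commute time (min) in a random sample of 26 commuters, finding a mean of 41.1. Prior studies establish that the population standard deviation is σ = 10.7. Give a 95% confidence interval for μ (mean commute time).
(36.99, 45.21)

z-interval (σ known):
z* = 1.960 for 95% confidence

Margin of error = z* · σ/√n = 1.960 · 10.7/√26 = 4.11

CI: (41.1 - 4.11, 41.1 + 4.11) = (36.99, 45.21)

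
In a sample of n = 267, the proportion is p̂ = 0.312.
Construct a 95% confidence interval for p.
(0.256, 0.368)

Proportion CI:
SE = √(p̂(1-p̂)/n) = √(0.312 · 0.688 / 267) = 0.02835

z* = 1.960
Margin = z* · SE = 1.960 · 0.02835 = 0.0556

CI: 0.312 ± 0.0556 = (0.256, 0.368)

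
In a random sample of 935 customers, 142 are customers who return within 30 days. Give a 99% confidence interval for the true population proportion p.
(0.122, 0.182)

Proportion CI:
p̂ = 142/935 = 0.15187
SE = √(p̂(1-p̂)/n) = √(0.15187 · 0.84813 / 935) = 0.01174

z* = 2.576
Margin = z* · SE = 2.576 · 0.01174 = 0.0302

CI: 0.15187 ± 0.0302 = (0.122, 0.182)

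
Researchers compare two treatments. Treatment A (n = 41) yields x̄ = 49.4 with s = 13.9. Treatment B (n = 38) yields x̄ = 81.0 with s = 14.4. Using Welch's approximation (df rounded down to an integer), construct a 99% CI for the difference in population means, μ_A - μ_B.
(-40.03, -23.17)

Difference: x̄₁ - x̄₂ = -31.60
SE = √(s₁²/n₁ + s₂²/n₂) = √(13.9²/41 + 14.4²/38) = 3.1889
df = 76.04 → 76 (Welch–Satterthwaite, rounded down)
t* = 2.642

CI: -31.60 ± 2.642 · 3.1889 = -31.60 ± 8.43 = (-40.03, -23.17)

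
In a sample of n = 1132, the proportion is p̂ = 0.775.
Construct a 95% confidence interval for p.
(0.751, 0.799)

Proportion CI:
SE = √(p̂(1-p̂)/n) = √(0.775 · 0.225 / 1132) = 0.01241

z* = 1.960
Margin = z* · SE = 1.960 · 0.01241 = 0.0243

CI: 0.775 ± 0.0243 = (0.751, 0.799)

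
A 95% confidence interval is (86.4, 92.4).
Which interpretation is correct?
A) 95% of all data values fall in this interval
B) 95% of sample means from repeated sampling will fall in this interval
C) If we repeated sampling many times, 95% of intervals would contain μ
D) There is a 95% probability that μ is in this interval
C

A) Wrong — a CI is about the parameter μ, not individual data values.
B) Wrong — coverage applies to intervals containing μ, not to future x̄ values.
C) Correct — this is the frequentist long-run coverage interpretation.
D) Wrong — μ is fixed; the randomness lives in the interval, not in μ.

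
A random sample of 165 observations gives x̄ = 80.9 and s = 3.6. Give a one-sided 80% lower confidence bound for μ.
μ ≥ 80.66

Lower bound (one-sided):
t* = 0.844 (one-sided for 80%)
Lower bound = x̄ - t* · s/√n = 80.9 - 0.844 · 3.6/√165 = 80.66

We are 80% confident that μ ≥ 80.66.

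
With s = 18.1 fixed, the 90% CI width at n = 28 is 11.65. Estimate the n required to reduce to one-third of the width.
n ≈ 252

CI width ∝ 1/√n
To reduce width by factor 3, need √n to grow by 3 → need 3² = 9 times as many samples.

Current: n = 28, width = 11.65
New: n = 252, width ≈ 3.76

Width reduced by factor of 11.65/3.76 = 3.10.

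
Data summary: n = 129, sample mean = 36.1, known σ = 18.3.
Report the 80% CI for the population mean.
(34.03, 38.17)

z-interval (σ known):
z* = 1.282 for 80% confidence

Margin of error = z* · σ/√n = 1.282 · 18.3/√129 = 2.07

CI: (36.1 - 2.07, 36.1 + 2.07) = (34.03, 38.17)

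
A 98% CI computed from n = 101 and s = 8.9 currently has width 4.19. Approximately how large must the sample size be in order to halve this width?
n ≈ 404

CI width ∝ 1/√n
To reduce width by factor 2, need √n to grow by 2 → need 2² = 4 times as many samples.

Current: n = 101, width = 4.19
New: n = 404, width ≈ 2.07

Width reduced by factor of 4.19/2.07 = 2.02.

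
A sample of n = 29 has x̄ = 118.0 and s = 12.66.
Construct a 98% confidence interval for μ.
(112.20, 123.80)

t-interval (σ unknown):
df = n - 1 = 28
t* = 2.467 for 98% confidence

Margin of error = t* · s/√n = 2.467 · 12.66/√29 = 5.80

CI: (112.20, 123.80)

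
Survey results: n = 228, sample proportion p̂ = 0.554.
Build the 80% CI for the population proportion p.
(0.512, 0.596)

Proportion CI:
SE = √(p̂(1-p̂)/n) = √(0.554 · 0.446 / 228) = 0.03292

z* = 1.282
Margin = z* · SE = 1.282 · 0.03292 = 0.0422

CI: 0.554 ± 0.0422 = (0.512, 0.596)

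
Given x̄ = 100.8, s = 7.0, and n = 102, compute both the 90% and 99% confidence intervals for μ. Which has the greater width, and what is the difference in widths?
99% CI is wider by 1.34

df = 101
90% CI: t* = 1.660, (99.65, 101.95), width = 2 · t* · s/√n = 2.30
99% CI: t* = 2.625, (98.98, 102.62), width = 2 · t* · s/√n = 3.64

The 99% CI is wider by 3.64 - 2.30 = 1.34.
Higher confidence requires a wider interval.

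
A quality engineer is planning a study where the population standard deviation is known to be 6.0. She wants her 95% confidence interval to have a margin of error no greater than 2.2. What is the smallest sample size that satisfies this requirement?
n ≥ 29

For margin E ≤ 2.2:
n ≥ (z* · σ / E)²
n ≥ (1.960 · 6.0 / 2.2)²
n ≥ 28.57

Minimum n = 29 (rounding up)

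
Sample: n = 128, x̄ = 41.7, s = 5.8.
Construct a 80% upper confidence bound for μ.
μ ≤ 42.13

Upper bound (one-sided):
t* = 0.844 (one-sided for 80%)
Upper bound = x̄ + t* · s/√n = 41.7 + 0.844 · 5.8/√128 = 42.13

We are 80% confident that μ ≤ 42.13.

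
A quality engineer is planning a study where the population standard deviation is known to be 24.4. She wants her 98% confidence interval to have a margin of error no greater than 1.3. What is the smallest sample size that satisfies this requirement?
n ≥ 1906

For margin E ≤ 1.3:
n ≥ (z* · σ / E)²
n ≥ (2.326 · 24.4 / 1.3)²
n ≥ 1905.95

Minimum n = 1906 (rounding up)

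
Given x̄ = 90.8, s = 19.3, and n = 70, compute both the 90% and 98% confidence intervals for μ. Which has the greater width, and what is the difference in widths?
98% CI is wider by 3.30

df = 69
90% CI: t* = 1.667, (86.95, 94.65), width = 2 · t* · s/√n = 7.69
98% CI: t* = 2.382, (85.31, 96.29), width = 2 · t* · s/√n = 10.99

The 98% CI is wider by 10.99 - 7.69 = 3.30.
Higher confidence requires a wider interval.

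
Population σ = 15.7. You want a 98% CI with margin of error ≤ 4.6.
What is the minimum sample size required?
n ≥ 64

For margin E ≤ 4.6:
n ≥ (z* · σ / E)²
n ≥ (2.326 · 15.7 / 4.6)²
n ≥ 63.02

Minimum n = 64 (rounding up)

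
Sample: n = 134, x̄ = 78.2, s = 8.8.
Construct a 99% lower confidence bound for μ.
μ ≥ 76.41

Lower bound (one-sided):
t* = 2.355 (one-sided for 99%)
Lower bound = x̄ - t* · s/√n = 78.2 - 2.355 · 8.8/√134 = 76.41

We are 99% confident that μ ≥ 76.41.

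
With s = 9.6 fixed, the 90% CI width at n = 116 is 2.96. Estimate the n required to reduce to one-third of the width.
n ≈ 1044

CI width ∝ 1/√n
To reduce width by factor 3, need √n to grow by 3 → need 3² = 9 times as many samples.

Current: n = 116, width = 2.96
New: n = 1044, width ≈ 0.98

Width reduced by factor of 2.96/0.98 = 3.02.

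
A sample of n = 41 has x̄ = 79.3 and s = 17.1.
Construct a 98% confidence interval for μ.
(72.83, 85.77)

t-interval (σ unknown):
df = n - 1 = 40
t* = 2.423 for 98% confidence

Margin of error = t* · s/√n = 2.423 · 17.1/√41 = 6.47

CI: (72.83, 85.77)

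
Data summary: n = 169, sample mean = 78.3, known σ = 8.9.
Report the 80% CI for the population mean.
(77.42, 79.18)

z-interval (σ known):
z* = 1.282 for 80% confidence

Margin of error = z* · σ/√n = 1.282 · 8.9/√169 = 0.88

CI: (78.3 - 0.88, 78.3 + 0.88) = (77.42, 79.18)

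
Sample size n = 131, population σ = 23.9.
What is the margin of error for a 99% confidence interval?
Margin of error = 5.38

Margin of error = z* · σ/√n
= 2.576 · 23.9/√131
= 2.576 · 23.9/11.4455
= 5.38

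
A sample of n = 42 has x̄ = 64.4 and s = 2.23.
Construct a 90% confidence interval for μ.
(63.82, 64.98)

t-interval (σ unknown):
df = n - 1 = 41
t* = 1.683 for 90% confidence

Margin of error = t* · s/√n = 1.683 · 2.23/√42 = 0.58

CI: (63.82, 64.98)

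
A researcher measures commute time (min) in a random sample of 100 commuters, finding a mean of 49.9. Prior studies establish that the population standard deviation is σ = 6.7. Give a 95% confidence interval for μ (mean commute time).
(48.59, 51.21)

z-interval (σ known):
z* = 1.960 for 95% confidence

Margin of error = z* · σ/√n = 1.960 · 6.7/√100 = 1.31

CI: (49.9 - 1.31, 49.9 + 1.31) = (48.59, 51.21)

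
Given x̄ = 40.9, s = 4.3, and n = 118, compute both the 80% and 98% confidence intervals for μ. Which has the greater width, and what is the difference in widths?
98% CI is wider by 0.85

df = 117
80% CI: t* = 1.289, (40.39, 41.41), width = 2 · t* · s/√n = 1.02
98% CI: t* = 2.359, (39.97, 41.83), width = 2 · t* · s/√n = 1.87

The 98% CI is wider by 1.87 - 1.02 = 0.85.
Higher confidence requires a wider interval.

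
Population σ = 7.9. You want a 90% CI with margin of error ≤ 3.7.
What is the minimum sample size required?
n ≥ 13

For margin E ≤ 3.7:
n ≥ (z* · σ / E)²
n ≥ (1.645 · 7.9 / 3.7)²
n ≥ 12.34

Minimum n = 13 (rounding up)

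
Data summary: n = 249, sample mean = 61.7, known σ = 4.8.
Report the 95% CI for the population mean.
(61.10, 62.30)

z-interval (σ known):
z* = 1.960 for 95% confidence

Margin of error = z* · σ/√n = 1.960 · 4.8/√249 = 0.60

CI: (61.7 - 0.60, 61.7 + 0.60) = (61.10, 62.30)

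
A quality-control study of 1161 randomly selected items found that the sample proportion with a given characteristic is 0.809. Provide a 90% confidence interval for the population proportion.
(0.790, 0.828)

Proportion CI:
SE = √(p̂(1-p̂)/n) = √(0.809 · 0.191 / 1161) = 0.01154

z* = 1.645
Margin = z* · SE = 1.645 · 0.01154 = 0.0190

CI: 0.809 ± 0.0190 = (0.790, 0.828)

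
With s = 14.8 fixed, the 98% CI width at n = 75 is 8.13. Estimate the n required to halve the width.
n ≈ 300

CI width ∝ 1/√n
To reduce width by factor 2, need √n to grow by 2 → need 2² = 4 times as many samples.

Current: n = 75, width = 8.13
New: n = 300, width ≈ 4.00

Width reduced by factor of 8.13/4.00 = 2.03.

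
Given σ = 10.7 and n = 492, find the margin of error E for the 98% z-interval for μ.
Margin of error = 1.12

Margin of error = z* · σ/√n
= 2.326 · 10.7/√492
= 2.326 · 10.7/22.1811
= 1.12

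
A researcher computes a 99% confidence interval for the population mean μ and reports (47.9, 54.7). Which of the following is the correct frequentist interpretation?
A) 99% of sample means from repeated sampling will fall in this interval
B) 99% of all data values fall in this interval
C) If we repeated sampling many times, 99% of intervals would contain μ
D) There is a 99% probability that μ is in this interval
C

A) Wrong — coverage applies to intervals containing μ, not to future x̄ values.
B) Wrong — a CI is about the parameter μ, not individual data values.
C) Correct — this is the frequentist long-run coverage interpretation.
D) Wrong — μ is fixed; the randomness lives in the interval, not in μ.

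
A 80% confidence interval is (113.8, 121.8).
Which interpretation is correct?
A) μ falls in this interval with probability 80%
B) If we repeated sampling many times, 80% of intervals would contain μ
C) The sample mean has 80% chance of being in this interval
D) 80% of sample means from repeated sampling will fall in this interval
B

A) Wrong — μ is fixed; the randomness lives in the interval, not in μ.
B) Correct — this is the frequentist long-run coverage interpretation.
C) Wrong — x̄ is observed and sits in the interval by construction.
D) Wrong — coverage applies to intervals containing μ, not to future x̄ values.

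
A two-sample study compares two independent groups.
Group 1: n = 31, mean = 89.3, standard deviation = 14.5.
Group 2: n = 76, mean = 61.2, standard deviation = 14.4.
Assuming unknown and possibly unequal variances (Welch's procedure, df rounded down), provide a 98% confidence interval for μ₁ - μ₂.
(20.71, 35.49)

Difference: x̄₁ - x̄₂ = 28.10
SE = √(s₁²/n₁ + s₂²/n₂) = √(14.5²/31 + 14.4²/76) = 3.0839
df = 55.41 → 55 (Welch–Satterthwaite, rounded down)
t* = 2.396

CI: 28.10 ± 2.396 · 3.0839 = 28.10 ± 7.39 = (20.71, 35.49)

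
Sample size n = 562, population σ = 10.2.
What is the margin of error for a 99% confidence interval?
Margin of error = 1.11

Margin of error = z* · σ/√n
= 2.576 · 10.2/√562
= 2.576 · 10.2/23.7065
= 1.11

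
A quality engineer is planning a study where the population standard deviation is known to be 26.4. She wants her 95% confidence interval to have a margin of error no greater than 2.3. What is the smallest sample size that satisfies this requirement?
n ≥ 507

For margin E ≤ 2.3:
n ≥ (z* · σ / E)²
n ≥ (1.960 · 26.4 / 2.3)²
n ≥ 506.13

Minimum n = 507 (rounding up)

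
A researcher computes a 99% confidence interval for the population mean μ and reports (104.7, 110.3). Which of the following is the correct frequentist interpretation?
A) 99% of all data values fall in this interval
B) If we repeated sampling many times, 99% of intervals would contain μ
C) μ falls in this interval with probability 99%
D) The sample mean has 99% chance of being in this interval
B

A) Wrong — a CI is about the parameter μ, not individual data values.
B) Correct — this is the frequentist long-run coverage interpretation.
C) Wrong — μ is fixed; the randomness lives in the interval, not in μ.
D) Wrong — x̄ is observed and sits in the interval by construction.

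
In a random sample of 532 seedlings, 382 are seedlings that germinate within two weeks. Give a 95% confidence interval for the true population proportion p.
(0.680, 0.756)

Proportion CI:
p̂ = 382/532 = 0.71805
SE = √(p̂(1-p̂)/n) = √(0.71805 · 0.28195 / 532) = 0.01951

z* = 1.960
Margin = z* · SE = 1.960 · 0.01951 = 0.0382

CI: 0.71805 ± 0.0382 = (0.680, 0.756)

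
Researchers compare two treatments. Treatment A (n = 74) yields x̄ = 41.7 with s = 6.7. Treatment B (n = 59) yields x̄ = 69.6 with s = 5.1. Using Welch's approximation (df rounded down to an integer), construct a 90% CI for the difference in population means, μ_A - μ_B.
(-29.60, -26.20)

Difference: x̄₁ - x̄₂ = -27.90
SE = √(s₁²/n₁ + s₂²/n₂) = √(6.7²/74 + 5.1²/59) = 1.0235
df = 130.75 → 130 (Welch–Satterthwaite, rounded down)
t* = 1.657

CI: -27.90 ± 1.657 · 1.0235 = -27.90 ± 1.70 = (-29.60, -26.20)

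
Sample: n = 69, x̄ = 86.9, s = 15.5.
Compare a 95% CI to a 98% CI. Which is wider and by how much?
98% CI is wider by 1.44

df = 68
95% CI: t* = 1.995, (83.18, 90.62), width = 2 · t* · s/√n = 7.45
98% CI: t* = 2.382, (82.46, 91.34), width = 2 · t* · s/√n = 8.89

The 98% CI is wider by 8.89 - 7.45 = 1.44.
Higher confidence requires a wider interval.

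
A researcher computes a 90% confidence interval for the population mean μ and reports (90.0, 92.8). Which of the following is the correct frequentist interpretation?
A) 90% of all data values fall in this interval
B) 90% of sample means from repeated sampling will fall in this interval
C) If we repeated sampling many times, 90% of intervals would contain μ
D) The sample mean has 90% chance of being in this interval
C

A) Wrong — a CI is about the parameter μ, not individual data values.
B) Wrong — coverage applies to intervals containing μ, not to future x̄ values.
C) Correct — this is the frequentist long-run coverage interpretation.
D) Wrong — x̄ is observed and sits in the interval by construction.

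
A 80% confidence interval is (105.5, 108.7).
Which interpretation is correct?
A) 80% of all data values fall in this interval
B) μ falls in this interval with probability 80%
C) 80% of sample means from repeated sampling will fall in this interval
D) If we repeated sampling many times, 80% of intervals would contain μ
D

A) Wrong — a CI is about the parameter μ, not individual data values.
B) Wrong — μ is fixed; the randomness lives in the interval, not in μ.
C) Wrong — coverage applies to intervals containing μ, not to future x̄ values.
D) Correct — this is the frequentist long-run coverage interpretation.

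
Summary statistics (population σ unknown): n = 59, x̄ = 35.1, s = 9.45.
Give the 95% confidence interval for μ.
(32.64, 37.56)

t-interval (σ unknown):
df = n - 1 = 58
t* = 2.002 for 95% confidence

Margin of error = t* · s/√n = 2.002 · 9.45/√59 = 2.46

CI: (32.64, 37.56)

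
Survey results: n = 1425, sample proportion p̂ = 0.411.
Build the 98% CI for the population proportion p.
(0.381, 0.441)

Proportion CI:
SE = √(p̂(1-p̂)/n) = √(0.411 · 0.589 / 1425) = 0.01303

z* = 2.326
Margin = z* · SE = 2.326 · 0.01303 = 0.0303

CI: 0.411 ± 0.0303 = (0.381, 0.441)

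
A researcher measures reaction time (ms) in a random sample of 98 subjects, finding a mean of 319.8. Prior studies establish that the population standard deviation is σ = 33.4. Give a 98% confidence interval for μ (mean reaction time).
(311.95, 327.65)

z-interval (σ known):
z* = 2.326 for 98% confidence

Margin of error = z* · σ/√n = 2.326 · 33.4/√98 = 7.85

CI: (319.8 - 7.85, 319.8 + 7.85) = (311.95, 327.65)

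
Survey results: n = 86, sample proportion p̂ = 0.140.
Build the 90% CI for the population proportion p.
(0.078, 0.202)

Proportion CI:
SE = √(p̂(1-p̂)/n) = √(0.140 · 0.860 / 86) = 0.03742

z* = 1.645
Margin = z* · SE = 1.645 · 0.03742 = 0.0616

CI: 0.140 ± 0.0616 = (0.078, 0.202)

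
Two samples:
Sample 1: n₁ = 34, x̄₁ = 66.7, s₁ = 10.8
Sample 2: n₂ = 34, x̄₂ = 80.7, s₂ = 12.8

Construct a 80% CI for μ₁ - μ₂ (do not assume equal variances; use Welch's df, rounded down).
(-17.72, -10.28)

Difference: x̄₁ - x̄₂ = -14.00
SE = √(s₁²/n₁ + s₂²/n₂) = √(10.8²/34 + 12.8²/34) = 2.8722
df = 64.18 → 64 (Welch–Satterthwaite, rounded down)
t* = 1.295

CI: -14.00 ± 1.295 · 2.8722 = -14.00 ± 3.72 = (-17.72, -10.28)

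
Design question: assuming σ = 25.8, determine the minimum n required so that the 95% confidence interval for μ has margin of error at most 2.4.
n ≥ 444

For margin E ≤ 2.4:
n ≥ (z* · σ / E)²
n ≥ (1.960 · 25.8 / 2.4)²
n ≥ 443.94

Minimum n = 444 (rounding up)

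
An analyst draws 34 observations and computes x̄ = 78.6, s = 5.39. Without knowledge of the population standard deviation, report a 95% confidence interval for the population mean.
(76.72, 80.48)

t-interval (σ unknown):
df = n - 1 = 33
t* = 2.035 for 95% confidence

Margin of error = t* · s/√n = 2.035 · 5.39/√34 = 1.88

CI: (76.72, 80.48)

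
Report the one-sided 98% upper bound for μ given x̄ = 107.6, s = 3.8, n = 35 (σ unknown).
μ ≤ 108.97

Upper bound (one-sided):
t* = 2.136 (one-sided for 98%)
Upper bound = x̄ + t* · s/√n = 107.6 + 2.136 · 3.8/√35 = 108.97

We are 98% confident that μ ≤ 108.97.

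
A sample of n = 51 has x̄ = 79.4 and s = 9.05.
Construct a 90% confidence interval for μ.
(77.28, 81.52)

t-interval (σ unknown):
df = n - 1 = 50
t* = 1.676 for 90% confidence

Margin of error = t* · s/√n = 1.676 · 9.05/√51 = 2.12

CI: (77.28, 81.52)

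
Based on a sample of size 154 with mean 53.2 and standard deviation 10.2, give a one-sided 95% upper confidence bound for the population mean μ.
μ ≤ 54.56

Upper bound (one-sided):
t* = 1.655 (one-sided for 95%)
Upper bound = x̄ + t* · s/√n = 53.2 + 1.655 · 10.2/√154 = 54.56

We are 95% confident that μ ≤ 54.56.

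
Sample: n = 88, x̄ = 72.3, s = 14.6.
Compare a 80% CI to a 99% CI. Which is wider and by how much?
99% CI is wider by 4.18

df = 87
80% CI: t* = 1.291, (70.29, 74.31), width = 2 · t* · s/√n = 4.02
99% CI: t* = 2.634, (68.20, 76.40), width = 2 · t* · s/√n = 8.20

The 99% CI is wider by 8.20 - 4.02 = 4.18.
Higher confidence requires a wider interval.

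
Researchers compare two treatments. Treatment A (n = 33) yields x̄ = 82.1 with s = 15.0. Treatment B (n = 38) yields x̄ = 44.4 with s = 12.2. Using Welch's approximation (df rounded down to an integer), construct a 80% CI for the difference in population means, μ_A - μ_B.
(33.45, 41.95)

Difference: x̄₁ - x̄₂ = 37.70
SE = √(s₁²/n₁ + s₂²/n₂) = √(15.0²/33 + 12.2²/38) = 3.2764
df = 61.71 → 61 (Welch–Satterthwaite, rounded down)
t* = 1.296

CI: 37.70 ± 1.296 · 3.2764 = 37.70 ± 4.25 = (33.45, 41.95)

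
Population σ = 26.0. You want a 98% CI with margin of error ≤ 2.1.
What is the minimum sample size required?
n ≥ 830

For margin E ≤ 2.1:
n ≥ (z* · σ / E)²
n ≥ (2.326 · 26.0 / 2.1)²
n ≥ 829.33

Minimum n = 830 (rounding up)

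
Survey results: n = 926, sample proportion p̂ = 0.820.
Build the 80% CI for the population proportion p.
(0.804, 0.836)

Proportion CI:
SE = √(p̂(1-p̂)/n) = √(0.820 · 0.180 / 926) = 0.01263

z* = 1.282
Margin = z* · SE = 1.282 · 0.01263 = 0.0162

CI: 0.820 ± 0.0162 = (0.804, 0.836)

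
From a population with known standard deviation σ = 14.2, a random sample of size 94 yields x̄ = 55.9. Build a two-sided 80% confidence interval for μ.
(54.02, 57.78)

z-interval (σ known):
z* = 1.282 for 80% confidence

Margin of error = z* · σ/√n = 1.282 · 14.2/√94 = 1.88

CI: (55.9 - 1.88, 55.9 + 1.88) = (54.02, 57.78)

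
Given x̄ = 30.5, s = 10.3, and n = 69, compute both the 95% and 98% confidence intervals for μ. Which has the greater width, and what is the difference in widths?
98% CI is wider by 0.96

df = 68
95% CI: t* = 1.995, (28.03, 32.97), width = 2 · t* · s/√n = 4.95
98% CI: t* = 2.382, (27.55, 33.45), width = 2 · t* · s/√n = 5.91

The 98% CI is wider by 5.91 - 4.95 = 0.96.
Higher confidence requires a wider interval.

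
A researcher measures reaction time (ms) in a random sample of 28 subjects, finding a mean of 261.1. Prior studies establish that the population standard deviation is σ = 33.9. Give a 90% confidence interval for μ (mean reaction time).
(250.56, 271.64)

z-interval (σ known):
z* = 1.645 for 90% confidence

Margin of error = z* · σ/√n = 1.645 · 33.9/√28 = 10.54

CI: (261.1 - 10.54, 261.1 + 10.54) = (250.56, 271.64)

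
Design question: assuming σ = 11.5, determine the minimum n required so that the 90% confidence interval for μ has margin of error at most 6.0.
n ≥ 10

For margin E ≤ 6.0:
n ≥ (z* · σ / E)²
n ≥ (1.645 · 11.5 / 6.0)²
n ≥ 9.94

Minimum n = 10 (rounding up)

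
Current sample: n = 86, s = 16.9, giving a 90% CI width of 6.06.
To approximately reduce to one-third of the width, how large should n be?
n ≈ 774

CI width ∝ 1/√n
To reduce width by factor 3, need √n to grow by 3 → need 3² = 9 times as many samples.

Current: n = 86, width = 6.06
New: n = 774, width ≈ 2.00

Width reduced by factor of 6.06/2.00 = 3.03.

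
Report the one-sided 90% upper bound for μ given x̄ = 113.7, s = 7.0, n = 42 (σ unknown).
μ ≤ 115.11

Upper bound (one-sided):
t* = 1.303 (one-sided for 90%)
Upper bound = x̄ + t* · s/√n = 113.7 + 1.303 · 7.0/√42 = 115.11

We are 90% confident that μ ≤ 115.11.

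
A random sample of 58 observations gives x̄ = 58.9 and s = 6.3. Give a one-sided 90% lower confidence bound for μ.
μ ≥ 57.83

Lower bound (one-sided):
t* = 1.297 (one-sided for 90%)
Lower bound = x̄ - t* · s/√n = 58.9 - 1.297 · 6.3/√58 = 57.83

We are 90% confident that μ ≥ 57.83.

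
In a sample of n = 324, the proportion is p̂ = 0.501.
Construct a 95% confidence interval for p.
(0.447, 0.555)

Proportion CI:
SE = √(p̂(1-p̂)/n) = √(0.501 · 0.499 / 324) = 0.02778

z* = 1.960
Margin = z* · SE = 1.960 · 0.02778 = 0.0544

CI: 0.501 ± 0.0544 = (0.447, 0.555)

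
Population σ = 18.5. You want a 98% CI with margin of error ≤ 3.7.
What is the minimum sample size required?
n ≥ 136

For margin E ≤ 3.7:
n ≥ (z* · σ / E)²
n ≥ (2.326 · 18.5 / 3.7)²
n ≥ 135.26

Minimum n = 136 (rounding up)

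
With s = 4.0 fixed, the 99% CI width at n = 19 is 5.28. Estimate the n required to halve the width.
n ≈ 76

CI width ∝ 1/√n
To reduce width by factor 2, need √n to grow by 2 → need 2² = 4 times as many samples.

Current: n = 19, width = 5.28
New: n = 76, width ≈ 2.43

Width reduced by factor of 5.28/2.43 = 2.17.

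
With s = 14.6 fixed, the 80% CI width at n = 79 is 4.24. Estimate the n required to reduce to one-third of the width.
n ≈ 711

CI width ∝ 1/√n
To reduce width by factor 3, need √n to grow by 3 → need 3² = 9 times as many samples.

Current: n = 79, width = 4.24
New: n = 711, width ≈ 1.40

Width reduced by factor of 4.24/1.40 = 3.03.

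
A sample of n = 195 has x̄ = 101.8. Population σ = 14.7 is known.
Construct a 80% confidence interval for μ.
(100.45, 103.15)

z-interval (σ known):
z* = 1.282 for 80% confidence

Margin of error = z* · σ/√n = 1.282 · 14.7/√195 = 1.35

CI: (101.8 - 1.35, 101.8 + 1.35) = (100.45, 103.15)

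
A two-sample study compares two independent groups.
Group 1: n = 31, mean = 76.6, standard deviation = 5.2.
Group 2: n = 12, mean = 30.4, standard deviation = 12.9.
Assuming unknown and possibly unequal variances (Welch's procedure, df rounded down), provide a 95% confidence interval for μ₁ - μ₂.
(37.83, 54.57)

Difference: x̄₁ - x̄₂ = 46.20
SE = √(s₁²/n₁ + s₂²/n₂) = √(5.2²/31 + 12.9²/12) = 3.8392
df = 12.41 → 12 (Welch–Satterthwaite, rounded down)
t* = 2.179

CI: 46.20 ± 2.179 · 3.8392 = 46.20 ± 8.37 = (37.83, 54.57)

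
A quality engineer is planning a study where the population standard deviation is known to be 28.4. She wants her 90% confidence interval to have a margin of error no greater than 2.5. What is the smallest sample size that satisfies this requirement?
n ≥ 350

For margin E ≤ 2.5:
n ≥ (z* · σ / E)²
n ≥ (1.645 · 28.4 / 2.5)²
n ≥ 349.21

Minimum n = 350 (rounding up)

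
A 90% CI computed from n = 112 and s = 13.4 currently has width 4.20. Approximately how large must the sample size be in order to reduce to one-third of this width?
n ≈ 1008

CI width ∝ 1/√n
To reduce width by factor 3, need √n to grow by 3 → need 3² = 9 times as many samples.

Current: n = 112, width = 4.20
New: n = 1008, width ≈ 1.39

Width reduced by factor of 4.20/1.39 = 3.02.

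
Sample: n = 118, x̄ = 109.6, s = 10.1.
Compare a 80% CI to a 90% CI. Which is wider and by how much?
90% CI is wider by 0.68

df = 117
80% CI: t* = 1.289, (108.40, 110.80), width = 2 · t* · s/√n = 2.40
90% CI: t* = 1.658, (108.06, 111.14), width = 2 · t* · s/√n = 3.08

The 90% CI is wider by 3.08 - 2.40 = 0.68.
Higher confidence requires a wider interval.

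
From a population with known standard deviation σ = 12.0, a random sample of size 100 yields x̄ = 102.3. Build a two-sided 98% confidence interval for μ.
(99.51, 105.09)

z-interval (σ known):
z* = 2.326 for 98% confidence

Margin of error = z* · σ/√n = 2.326 · 12.0/√100 = 2.79

CI: (102.3 - 2.79, 102.3 + 2.79) = (99.51, 105.09)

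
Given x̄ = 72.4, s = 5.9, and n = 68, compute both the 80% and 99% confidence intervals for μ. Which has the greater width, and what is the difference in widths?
99% CI is wider by 1.94

df = 67
80% CI: t* = 1.294, (71.47, 73.33), width = 2 · t* · s/√n = 1.85
99% CI: t* = 2.651, (70.50, 74.30), width = 2 · t* · s/√n = 3.79

The 99% CI is wider by 3.79 - 1.85 = 1.94.
Higher confidence requires a wider interval.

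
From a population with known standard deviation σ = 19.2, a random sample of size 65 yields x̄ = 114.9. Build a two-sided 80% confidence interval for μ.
(111.85, 117.95)

z-interval (σ known):
z* = 1.282 for 80% confidence

Margin of error = z* · σ/√n = 1.282 · 19.2/√65 = 3.05

CI: (114.9 - 3.05, 114.9 + 3.05) = (111.85, 117.95)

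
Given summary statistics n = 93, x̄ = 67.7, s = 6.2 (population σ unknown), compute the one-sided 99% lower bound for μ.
μ ≥ 66.18

Lower bound (one-sided):
t* = 2.368 (one-sided for 99%)
Lower bound = x̄ - t* · s/√n = 67.7 - 2.368 · 6.2/√93 = 66.18

We are 99% confident that μ ≥ 66.18.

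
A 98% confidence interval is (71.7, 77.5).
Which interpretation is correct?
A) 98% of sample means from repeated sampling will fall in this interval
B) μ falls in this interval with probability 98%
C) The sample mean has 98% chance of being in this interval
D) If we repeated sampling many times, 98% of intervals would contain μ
D

A) Wrong — coverage applies to intervals containing μ, not to future x̄ values.
B) Wrong — μ is fixed; the randomness lives in the interval, not in μ.
C) Wrong — x̄ is observed and sits in the interval by construction.
D) Correct — this is the frequentist long-run coverage interpretation.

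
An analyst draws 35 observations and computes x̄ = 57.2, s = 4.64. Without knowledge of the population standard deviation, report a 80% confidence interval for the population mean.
(56.17, 58.23)

t-interval (σ unknown):
df = n - 1 = 34
t* = 1.307 for 80% confidence

Margin of error = t* · s/√n = 1.307 · 4.64/√35 = 1.03

CI: (56.17, 58.23)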